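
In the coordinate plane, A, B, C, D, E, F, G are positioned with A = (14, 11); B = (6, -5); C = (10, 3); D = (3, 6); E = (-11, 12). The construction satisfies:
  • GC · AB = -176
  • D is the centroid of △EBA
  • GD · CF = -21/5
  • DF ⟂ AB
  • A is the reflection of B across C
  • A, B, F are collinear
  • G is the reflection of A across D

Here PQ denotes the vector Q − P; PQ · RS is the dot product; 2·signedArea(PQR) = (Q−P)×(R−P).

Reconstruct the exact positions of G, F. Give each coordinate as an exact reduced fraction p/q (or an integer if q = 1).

1. G_x = -8  [G is the reflection of A across D]
2. G_y = 1  [G is the reflection of A across D]
   → G = (-8, 1)
3. F_x = 49/5  [A, B, F are collinear ∩ DF ⟂ AB]
4. F_y = 13/5  [A, B, F are collinear ∩ DF ⟂ AB]
   → F = (49/5, 13/5)

F = (49/5, 13/5)
G = (-8, 1)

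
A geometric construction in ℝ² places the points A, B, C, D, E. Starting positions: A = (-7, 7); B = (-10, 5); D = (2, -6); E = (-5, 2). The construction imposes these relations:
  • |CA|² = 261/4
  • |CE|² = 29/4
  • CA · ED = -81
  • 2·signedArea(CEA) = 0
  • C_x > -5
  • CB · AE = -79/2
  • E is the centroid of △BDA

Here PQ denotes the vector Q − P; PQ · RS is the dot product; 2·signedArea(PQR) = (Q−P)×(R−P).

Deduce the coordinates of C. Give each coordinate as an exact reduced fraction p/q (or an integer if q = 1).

C = (-4, -1/2)

1. C_x = -4  [2·signedArea(CEA) = 0 ∩ CA · ED = -81]
2. C_y = -1/2  [2·signedArea(CEA) = 0 ∩ CA · ED = -81]
   → C = (-4, -1/2)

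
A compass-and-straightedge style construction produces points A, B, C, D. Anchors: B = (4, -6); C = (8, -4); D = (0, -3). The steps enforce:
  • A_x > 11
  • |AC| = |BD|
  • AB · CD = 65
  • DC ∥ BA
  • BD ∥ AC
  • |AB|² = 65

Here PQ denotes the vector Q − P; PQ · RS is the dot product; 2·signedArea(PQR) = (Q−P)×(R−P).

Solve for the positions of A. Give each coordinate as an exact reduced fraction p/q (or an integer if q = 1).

1. A_x = 12  [BD ∥ AC ∩ DC ∥ BA]
2. A_y = -7  [BD ∥ AC ∩ DC ∥ BA]
   → A = (12, -7)

A = (12, -7)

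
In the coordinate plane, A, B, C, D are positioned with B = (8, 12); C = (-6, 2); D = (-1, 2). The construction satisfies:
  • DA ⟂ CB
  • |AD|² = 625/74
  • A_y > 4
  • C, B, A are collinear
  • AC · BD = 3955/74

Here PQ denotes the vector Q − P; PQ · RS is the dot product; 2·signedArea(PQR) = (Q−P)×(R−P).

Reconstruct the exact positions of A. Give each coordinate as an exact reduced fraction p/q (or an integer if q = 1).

1. A_x = -199/74  [C, B, A are collinear ∩ DA ⟂ CB]
2. A_y = 323/74  [C, B, A are collinear ∩ DA ⟂ CB]
   → A = (-199/74, 323/74)

A = (-199/74, 323/74)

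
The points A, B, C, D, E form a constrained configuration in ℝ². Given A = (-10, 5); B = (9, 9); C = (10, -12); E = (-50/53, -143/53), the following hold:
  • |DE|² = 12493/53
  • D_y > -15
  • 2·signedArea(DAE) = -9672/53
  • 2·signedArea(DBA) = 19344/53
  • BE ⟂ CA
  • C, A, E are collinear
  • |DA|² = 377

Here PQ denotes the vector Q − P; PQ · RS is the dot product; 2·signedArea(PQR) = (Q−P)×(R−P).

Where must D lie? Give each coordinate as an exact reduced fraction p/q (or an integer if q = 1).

D = (-577/53, -763/53)

1. D_x = -577/53  [2·signedArea(DAE) = -9672/53 ∩ 2·signedArea(DBA) = 19344/53]
2. D_y = -763/53  [2·signedArea(DAE) = -9672/53 ∩ 2·signedArea(DBA) = 19344/53]
   → D = (-577/53, -763/53)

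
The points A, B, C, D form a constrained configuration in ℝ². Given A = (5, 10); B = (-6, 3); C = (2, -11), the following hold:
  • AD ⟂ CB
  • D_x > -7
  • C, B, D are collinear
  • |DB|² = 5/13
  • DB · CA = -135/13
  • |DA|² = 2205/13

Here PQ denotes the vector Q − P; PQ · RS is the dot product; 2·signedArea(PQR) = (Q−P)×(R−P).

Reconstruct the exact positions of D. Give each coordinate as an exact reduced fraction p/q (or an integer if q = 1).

D = (-82/13, 46/13)

1. D_x = -82/13  [C, B, D are collinear ∩ AD ⟂ CB]
2. D_y = 46/13  [C, B, D are collinear ∩ AD ⟂ CB]
   → D = (-82/13, 46/13)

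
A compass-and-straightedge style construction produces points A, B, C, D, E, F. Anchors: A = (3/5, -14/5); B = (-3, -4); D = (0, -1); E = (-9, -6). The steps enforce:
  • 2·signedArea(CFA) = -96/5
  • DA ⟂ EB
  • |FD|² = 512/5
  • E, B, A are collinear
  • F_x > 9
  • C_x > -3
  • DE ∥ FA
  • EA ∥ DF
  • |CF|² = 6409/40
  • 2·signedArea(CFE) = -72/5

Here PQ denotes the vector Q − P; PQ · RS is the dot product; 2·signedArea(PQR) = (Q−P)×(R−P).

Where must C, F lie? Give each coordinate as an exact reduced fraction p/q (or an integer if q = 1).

1. F_x = 48/5  [DE ∥ FA ∩ EA ∥ DF]
2. F_y = 11/5  [DE ∥ FA ∩ EA ∥ DF]
   → F = (48/5, 11/5)
3. C_x = -9/4  [2·signedArea(CFA) = -96/5 ∩ 2·signedArea(CFE) = -72/5]
4. C_y = -9/4  [2·signedArea(CFA) = -96/5 ∩ 2·signedArea(CFE) = -72/5]
   → C = (-9/4, -9/4)

C = (-9/4, -9/4)
F = (48/5, 11/5)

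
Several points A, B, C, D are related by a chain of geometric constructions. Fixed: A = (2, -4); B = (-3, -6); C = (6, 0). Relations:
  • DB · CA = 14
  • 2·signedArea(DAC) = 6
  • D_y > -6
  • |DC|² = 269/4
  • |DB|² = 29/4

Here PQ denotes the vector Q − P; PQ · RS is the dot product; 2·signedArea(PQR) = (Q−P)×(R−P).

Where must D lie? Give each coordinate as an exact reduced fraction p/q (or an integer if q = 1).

1. D_x = -1/2  [2·signedArea(DAC) = 6 ∩ DB · CA = 14]
2. D_y = -5  [2·signedArea(DAC) = 6 ∩ DB · CA = 14]
   → D = (-1/2, -5)

D = (-1/2, -5)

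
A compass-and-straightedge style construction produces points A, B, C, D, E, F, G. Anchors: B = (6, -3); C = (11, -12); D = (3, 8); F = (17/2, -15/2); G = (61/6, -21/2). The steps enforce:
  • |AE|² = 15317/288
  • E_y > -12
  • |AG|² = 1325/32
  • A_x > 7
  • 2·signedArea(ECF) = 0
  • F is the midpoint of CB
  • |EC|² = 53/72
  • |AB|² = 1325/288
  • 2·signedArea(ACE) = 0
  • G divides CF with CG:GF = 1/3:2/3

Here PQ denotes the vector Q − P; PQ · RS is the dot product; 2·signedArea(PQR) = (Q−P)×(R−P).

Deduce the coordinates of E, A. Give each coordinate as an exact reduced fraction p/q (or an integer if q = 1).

1. E_x = 127/12  [line -9/2·x + -5/2·y + 39/2 = 0 ∩ |EC|² = 53/72]
2. E_y = -45/4  [line -9/2·x + -5/2·y + 39/2 = 0 ∩ |EC|² = 53/72]
   → E = (127/12, -45/4)
3. A_x = 169/24  [line -3/4·x + -5/12·y + 13/4 = 0 ∩ |AB|² = 1325/288]
4. A_y = -39/8  [line -3/4·x + -5/12·y + 13/4 = 0 ∩ |AB|² = 1325/288]
   → A = (169/24, -39/8)

A = (169/24, -39/8)
E = (127/12, -45/4)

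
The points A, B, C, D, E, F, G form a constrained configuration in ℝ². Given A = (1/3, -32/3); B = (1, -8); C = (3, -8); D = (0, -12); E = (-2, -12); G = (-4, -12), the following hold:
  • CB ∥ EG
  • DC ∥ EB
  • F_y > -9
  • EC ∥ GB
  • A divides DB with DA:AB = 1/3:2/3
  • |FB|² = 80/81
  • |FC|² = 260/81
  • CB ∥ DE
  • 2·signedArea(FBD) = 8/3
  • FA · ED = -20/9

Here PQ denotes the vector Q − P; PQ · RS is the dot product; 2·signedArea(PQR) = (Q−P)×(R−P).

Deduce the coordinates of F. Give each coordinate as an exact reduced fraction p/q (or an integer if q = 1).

F = (13/9, -80/9)

1. F_x = 13/9  [2·signedArea(FBD) = 8/3 ∩ FA · ED = -20/9]
2. F_y = -80/9  [2·signedArea(FBD) = 8/3 ∩ FA · ED = -20/9]
   → F = (13/9, -80/9)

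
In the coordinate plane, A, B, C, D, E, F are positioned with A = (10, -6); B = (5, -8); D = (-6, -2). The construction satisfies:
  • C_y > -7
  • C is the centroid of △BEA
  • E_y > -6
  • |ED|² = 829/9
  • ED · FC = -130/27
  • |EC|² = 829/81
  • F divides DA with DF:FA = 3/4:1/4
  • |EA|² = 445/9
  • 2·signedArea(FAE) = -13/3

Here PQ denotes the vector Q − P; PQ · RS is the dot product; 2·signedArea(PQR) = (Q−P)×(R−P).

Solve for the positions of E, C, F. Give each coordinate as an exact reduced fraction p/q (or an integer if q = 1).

1. F_x = 6  [F divides DA with DF:FA = 3/4:1/4]
2. F_y = -5  [F divides DA with DF:FA = 3/4:1/4]
   → F = (6, -5)
3. E_x = 3  [line 1·x + 4·y + 55/3 = 0 ∩ |EA|² = 445/9]
4. E_y = -16/3  [line 1·x + 4·y + 55/3 = 0 ∩ |EA|² = 445/9]
   → E = (3, -16/3)
5. C_x = 6  [ED · FC = -130/27 ∩ C is the centroid of △BEA]
6. C_y = -58/9  [ED · FC = -130/27 ∩ C is the centroid of △BEA]
   → C = (6, -58/9)

C = (6, -58/9)
E = (3, -16/3)
F = (6, -5)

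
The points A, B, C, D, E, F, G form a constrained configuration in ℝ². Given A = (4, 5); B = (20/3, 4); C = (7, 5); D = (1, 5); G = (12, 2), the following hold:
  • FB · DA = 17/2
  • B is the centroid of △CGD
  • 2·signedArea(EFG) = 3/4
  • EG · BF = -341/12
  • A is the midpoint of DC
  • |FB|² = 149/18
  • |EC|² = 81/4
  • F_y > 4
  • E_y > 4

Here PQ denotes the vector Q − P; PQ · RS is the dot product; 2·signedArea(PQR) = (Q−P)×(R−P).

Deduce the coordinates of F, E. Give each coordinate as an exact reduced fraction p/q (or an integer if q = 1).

E = (5/2, 5)
F = (23/6, 9/2)

1. F_x = 23/6  [FB · DA = 17/2]
2. F_y = 9/2  [|FB|² = 149/18]
   → F = (23/6, 9/2)
3. E_x = 5/2  [2·signedArea(EFG) = 3/4 ∩ EG · BF = -341/12]
4. E_y = 5  [2·signedArea(EFG) = 3/4 ∩ EG · BF = -341/12]
   → E = (5/2, 5)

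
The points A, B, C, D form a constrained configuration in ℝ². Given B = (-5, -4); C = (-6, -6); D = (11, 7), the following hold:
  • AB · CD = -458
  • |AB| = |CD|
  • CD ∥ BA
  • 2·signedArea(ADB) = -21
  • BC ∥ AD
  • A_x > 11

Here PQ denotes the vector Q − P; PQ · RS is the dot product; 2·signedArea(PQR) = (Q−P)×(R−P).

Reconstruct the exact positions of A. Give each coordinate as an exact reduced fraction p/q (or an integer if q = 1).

A = (12, 9)

1. A_x = 12  [BC ∥ AD ∩ CD ∥ BA]
2. A_y = 9  [BC ∥ AD ∩ CD ∥ BA]
   → A = (12, 9)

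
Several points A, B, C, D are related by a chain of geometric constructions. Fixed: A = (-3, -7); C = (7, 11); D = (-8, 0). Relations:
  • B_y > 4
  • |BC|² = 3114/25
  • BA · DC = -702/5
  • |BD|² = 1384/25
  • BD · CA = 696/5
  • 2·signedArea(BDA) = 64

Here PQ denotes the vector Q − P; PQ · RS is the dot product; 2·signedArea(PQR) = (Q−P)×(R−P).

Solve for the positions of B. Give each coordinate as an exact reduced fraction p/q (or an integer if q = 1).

B = (-2, 22/5)

1. B_x = -2  [BD · CA = 696/5 ∩ BA · DC = -702/5]
2. B_y = 22/5  [BD · CA = 696/5 ∩ BA · DC = -702/5]
   → B = (-2, 22/5)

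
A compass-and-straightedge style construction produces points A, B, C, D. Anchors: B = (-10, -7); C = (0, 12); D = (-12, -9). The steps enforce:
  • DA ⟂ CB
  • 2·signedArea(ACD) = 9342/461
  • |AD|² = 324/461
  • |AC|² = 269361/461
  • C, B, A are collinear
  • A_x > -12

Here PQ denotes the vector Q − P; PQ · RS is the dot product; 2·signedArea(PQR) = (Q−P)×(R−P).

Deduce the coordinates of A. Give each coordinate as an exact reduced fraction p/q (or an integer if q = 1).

A = (-5190/461, -4329/461)

1. A_x = -5190/461  [C, B, A are collinear ∩ DA ⟂ CB]
2. A_y = -4329/461  [C, B, A are collinear ∩ DA ⟂ CB]
   → A = (-5190/461, -4329/461)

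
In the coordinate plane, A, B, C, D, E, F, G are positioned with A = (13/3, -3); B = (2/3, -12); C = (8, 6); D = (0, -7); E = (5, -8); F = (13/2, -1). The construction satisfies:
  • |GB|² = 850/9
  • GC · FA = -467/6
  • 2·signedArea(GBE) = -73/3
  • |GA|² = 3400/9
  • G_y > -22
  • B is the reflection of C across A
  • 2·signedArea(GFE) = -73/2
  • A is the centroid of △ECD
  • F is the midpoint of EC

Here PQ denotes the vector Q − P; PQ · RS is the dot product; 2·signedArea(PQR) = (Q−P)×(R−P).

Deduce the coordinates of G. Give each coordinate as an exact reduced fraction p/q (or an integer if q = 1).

G = (-3, -21)

1. G_x = -3  [GC · FA = -467/6 ∩ 2·signedArea(GBE) = -73/3]
2. G_y = -21  [GC · FA = -467/6 ∩ 2·signedArea(GBE) = -73/3]
   → G = (-3, -21)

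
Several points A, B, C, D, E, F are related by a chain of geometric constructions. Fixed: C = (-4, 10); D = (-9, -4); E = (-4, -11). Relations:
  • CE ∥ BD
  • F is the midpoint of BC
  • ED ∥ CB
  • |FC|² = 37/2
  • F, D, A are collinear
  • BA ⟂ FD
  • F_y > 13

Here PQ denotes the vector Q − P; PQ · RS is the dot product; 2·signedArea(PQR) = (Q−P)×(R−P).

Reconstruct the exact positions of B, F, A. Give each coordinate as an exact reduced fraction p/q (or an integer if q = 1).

A = (-303/50, 829/50)
B = (-9, 17)
F = (-13/2, 27/2)

1. B_x = -9  [CE ∥ BD ∩ ED ∥ CB]
2. B_y = 17  [CE ∥ BD ∩ ED ∥ CB]
   → B = (-9, 17)
3. F_x = -13/2  [F is the midpoint of BC]
4. F_y = 27/2  [F is the midpoint of BC]
   → F = (-13/2, 27/2)
5. A_x = -303/50  [F, D, A are collinear ∩ BA ⟂ FD]
6. A_y = 829/50  [F, D, A are collinear ∩ BA ⟂ FD]
   → A = (-303/50, 829/50)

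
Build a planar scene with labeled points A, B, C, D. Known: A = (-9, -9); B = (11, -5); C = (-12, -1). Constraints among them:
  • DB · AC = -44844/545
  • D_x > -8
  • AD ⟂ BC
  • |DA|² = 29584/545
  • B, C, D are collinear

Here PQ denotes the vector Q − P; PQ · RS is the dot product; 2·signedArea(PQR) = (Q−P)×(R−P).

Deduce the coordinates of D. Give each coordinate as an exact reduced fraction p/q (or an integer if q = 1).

D = (-4217/545, -949/545)

1. D_x = -4217/545  [B, C, D are collinear ∩ AD ⟂ BC]
2. D_y = -949/545  [B, C, D are collinear ∩ AD ⟂ BC]
   → D = (-4217/545, -949/545)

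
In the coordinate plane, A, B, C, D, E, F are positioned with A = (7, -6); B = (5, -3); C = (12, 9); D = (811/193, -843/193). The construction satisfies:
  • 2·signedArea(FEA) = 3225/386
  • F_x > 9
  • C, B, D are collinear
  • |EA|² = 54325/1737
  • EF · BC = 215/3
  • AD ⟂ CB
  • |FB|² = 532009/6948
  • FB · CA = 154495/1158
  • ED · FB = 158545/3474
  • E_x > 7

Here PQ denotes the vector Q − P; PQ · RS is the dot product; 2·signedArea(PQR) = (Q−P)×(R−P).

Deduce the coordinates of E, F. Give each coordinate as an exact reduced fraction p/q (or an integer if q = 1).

E = (4478/579, -88/193)
F = (5713/579, 1649/386)

1. F_x = 5713/579  [line 5·x + 15·y + -131335/1158 = 0 ∩ |FB|² = 532009/6948]
2. F_y = 1649/386  [line 5·x + 15·y + -131335/1158 = 0 ∩ |FB|² = 532009/6948]
   → F = (5713/579, 1649/386)
3. E_x = 4478/579  [ED · FB = 158545/3474 ∩ 2·signedArea(FEA) = 3225/386]
4. E_y = -88/193  [ED · FB = 158545/3474 ∩ 2·signedArea(FEA) = 3225/386]
   → E = (4478/579, -88/193)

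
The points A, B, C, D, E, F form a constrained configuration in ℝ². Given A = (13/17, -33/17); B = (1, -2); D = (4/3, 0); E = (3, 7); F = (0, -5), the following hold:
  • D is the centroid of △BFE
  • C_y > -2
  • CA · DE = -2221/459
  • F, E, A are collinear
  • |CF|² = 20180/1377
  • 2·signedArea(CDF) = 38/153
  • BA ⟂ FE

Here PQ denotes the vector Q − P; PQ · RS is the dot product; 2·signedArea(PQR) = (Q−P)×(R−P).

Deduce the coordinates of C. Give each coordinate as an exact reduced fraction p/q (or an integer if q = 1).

C = (158/153, -67/51)

1. C_x = 158/153  [2·signedArea(CDF) = 38/153 ∩ CA · DE = -2221/459]
2. C_y = -67/51  [2·signedArea(CDF) = 38/153 ∩ CA · DE = -2221/459]
   → C = (158/153, -67/51)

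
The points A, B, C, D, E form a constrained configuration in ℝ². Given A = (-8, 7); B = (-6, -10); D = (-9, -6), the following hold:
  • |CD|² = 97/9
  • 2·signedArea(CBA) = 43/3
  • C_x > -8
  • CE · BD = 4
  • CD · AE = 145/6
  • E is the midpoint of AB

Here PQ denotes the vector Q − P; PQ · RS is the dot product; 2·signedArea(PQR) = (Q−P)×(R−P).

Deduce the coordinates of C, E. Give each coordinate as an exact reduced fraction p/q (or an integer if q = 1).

C = (-23/3, -3)
E = (-7, -3/2)

1. E_x = -7  [E is the midpoint of AB]
2. E_y = -3/2  [E is the midpoint of AB]
   → E = (-7, -3/2)
3. C_x = -23/3  [CD · AE = 145/6 ∩ CE · BD = 4]
4. C_y = -3  [CD · AE = 145/6 ∩ CE · BD = 4]
   → C = (-23/3, -3)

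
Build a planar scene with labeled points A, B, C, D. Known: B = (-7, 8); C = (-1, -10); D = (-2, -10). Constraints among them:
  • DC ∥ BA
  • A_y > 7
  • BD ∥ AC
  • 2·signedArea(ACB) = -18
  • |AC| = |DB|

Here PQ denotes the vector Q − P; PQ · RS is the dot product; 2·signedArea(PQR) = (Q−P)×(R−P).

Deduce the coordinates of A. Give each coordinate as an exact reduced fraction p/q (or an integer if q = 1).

1. A_x = -6  [BD ∥ AC ∩ DC ∥ BA]
2. A_y = 8  [BD ∥ AC ∩ DC ∥ BA]
   → A = (-6, 8)

A = (-6, 8)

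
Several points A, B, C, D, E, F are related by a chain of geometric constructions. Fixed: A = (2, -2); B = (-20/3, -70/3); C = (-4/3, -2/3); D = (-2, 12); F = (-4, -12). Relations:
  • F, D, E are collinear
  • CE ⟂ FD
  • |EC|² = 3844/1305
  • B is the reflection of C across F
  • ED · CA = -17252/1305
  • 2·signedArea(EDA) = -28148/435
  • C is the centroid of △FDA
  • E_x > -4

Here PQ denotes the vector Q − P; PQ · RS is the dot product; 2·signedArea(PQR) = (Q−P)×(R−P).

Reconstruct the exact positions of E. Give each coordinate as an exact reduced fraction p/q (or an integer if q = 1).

E = (-1324/435, -76/145)

1. E_x = -1324/435  [F, D, E are collinear ∩ CE ⟂ FD]
2. E_y = -76/145  [F, D, E are collinear ∩ CE ⟂ FD]
   → E = (-1324/435, -76/145)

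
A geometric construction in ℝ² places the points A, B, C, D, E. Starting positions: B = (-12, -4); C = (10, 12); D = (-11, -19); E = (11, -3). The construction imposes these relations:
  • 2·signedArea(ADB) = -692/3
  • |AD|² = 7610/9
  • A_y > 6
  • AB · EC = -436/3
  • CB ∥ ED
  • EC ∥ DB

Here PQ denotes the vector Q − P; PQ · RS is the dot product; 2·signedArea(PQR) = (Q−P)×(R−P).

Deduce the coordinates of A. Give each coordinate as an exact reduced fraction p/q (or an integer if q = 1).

1. A_x = 8/3  [2·signedArea(ADB) = -692/3 ∩ AB · EC = -436/3]
2. A_y = 20/3  [2·signedArea(ADB) = -692/3 ∩ AB · EC = -436/3]
   → A = (8/3, 20/3)

A = (8/3, 20/3)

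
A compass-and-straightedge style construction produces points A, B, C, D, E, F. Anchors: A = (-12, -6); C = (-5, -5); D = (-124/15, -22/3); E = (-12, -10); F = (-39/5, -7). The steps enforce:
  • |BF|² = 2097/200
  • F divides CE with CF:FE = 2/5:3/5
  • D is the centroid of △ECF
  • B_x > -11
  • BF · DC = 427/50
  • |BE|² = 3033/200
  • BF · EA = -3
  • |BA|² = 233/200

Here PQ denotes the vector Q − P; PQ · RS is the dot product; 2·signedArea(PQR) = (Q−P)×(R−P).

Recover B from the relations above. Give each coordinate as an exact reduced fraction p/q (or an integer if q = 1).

1. B_x = -219/20  [BF · DC = 427/50 ∩ BF · EA = -3]
2. B_y = -25/4  [BF · DC = 427/50 ∩ BF · EA = -3]
   → B = (-219/20, -25/4)

B = (-219/20, -25/4)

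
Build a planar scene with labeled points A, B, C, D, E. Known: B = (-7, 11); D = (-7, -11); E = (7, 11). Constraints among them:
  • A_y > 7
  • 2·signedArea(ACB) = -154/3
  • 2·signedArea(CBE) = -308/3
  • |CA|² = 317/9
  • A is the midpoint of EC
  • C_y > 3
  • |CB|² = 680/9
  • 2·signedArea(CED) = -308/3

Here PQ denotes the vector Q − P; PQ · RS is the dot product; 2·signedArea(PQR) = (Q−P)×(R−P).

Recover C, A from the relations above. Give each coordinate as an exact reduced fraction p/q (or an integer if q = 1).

A = (7/3, 22/3)
C = (-7/3, 11/3)

1. C_x = -7/3  [2·signedArea(CBE) = -308/3 ∩ 2·signedArea(CED) = -308/3]
2. C_y = 11/3  [2·signedArea(CBE) = -308/3 ∩ 2·signedArea(CED) = -308/3]
   → C = (-7/3, 11/3)
3. A_x = 7/3  [A is the midpoint of EC]
4. A_y = 22/3  [A is the midpoint of EC]
   → A = (7/3, 22/3)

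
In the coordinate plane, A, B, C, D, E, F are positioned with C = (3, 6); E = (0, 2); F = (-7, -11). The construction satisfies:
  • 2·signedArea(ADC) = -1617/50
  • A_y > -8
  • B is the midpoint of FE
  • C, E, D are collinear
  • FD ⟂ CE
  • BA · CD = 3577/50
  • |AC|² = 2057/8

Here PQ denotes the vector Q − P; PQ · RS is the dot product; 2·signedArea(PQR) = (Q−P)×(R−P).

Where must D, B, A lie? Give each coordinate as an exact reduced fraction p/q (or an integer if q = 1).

A = (-21/4, -31/4)
B = (-7/2, -9/2)
D = (-219/25, -242/25)

1. D_x = -219/25  [C, E, D are collinear ∩ FD ⟂ CE]
2. D_y = -242/25  [C, E, D are collinear ∩ FD ⟂ CE]
   → D = (-219/25, -242/25)
3. B_x = -7/2  [B is the midpoint of FE]
4. B_y = -9/2  [B is the midpoint of FE]
   → B = (-7/2, -9/2)
5. A_x = -21/4  [2·signedArea(ADC) = -1617/50 ∩ BA · CD = 3577/50]
6. A_y = -31/4  [2·signedArea(ADC) = -1617/50 ∩ BA · CD = 3577/50]
   → A = (-21/4, -31/4)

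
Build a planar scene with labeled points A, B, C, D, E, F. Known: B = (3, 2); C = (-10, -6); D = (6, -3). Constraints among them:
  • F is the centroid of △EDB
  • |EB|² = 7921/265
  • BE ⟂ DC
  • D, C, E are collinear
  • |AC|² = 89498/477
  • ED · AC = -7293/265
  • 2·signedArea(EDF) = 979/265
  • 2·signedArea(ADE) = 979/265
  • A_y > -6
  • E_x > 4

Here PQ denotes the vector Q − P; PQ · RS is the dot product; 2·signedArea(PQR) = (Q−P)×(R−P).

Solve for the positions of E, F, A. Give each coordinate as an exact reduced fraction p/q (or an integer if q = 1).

A = (195/53, -841/159)
E = (1062/265, -894/265)
F = (1149/265, -1159/795)

1. E_x = 1062/265  [D, C, E are collinear ∩ BE ⟂ DC]
2. E_y = -894/265  [D, C, E are collinear ∩ BE ⟂ DC]
   → E = (1062/265, -894/265)
3. F_x = 1149/265  [F is the centroid of △EDB]
4. F_y = -1159/795  [F is the centroid of △EDB]
   → F = (1149/265, -1159/795)
5. A_x = 195/53  [2·signedArea(ADE) = 979/265 ∩ ED · AC = -7293/265]
6. A_y = -841/159  [2·signedArea(ADE) = 979/265 ∩ ED · AC = -7293/265]
   → A = (195/53, -841/159)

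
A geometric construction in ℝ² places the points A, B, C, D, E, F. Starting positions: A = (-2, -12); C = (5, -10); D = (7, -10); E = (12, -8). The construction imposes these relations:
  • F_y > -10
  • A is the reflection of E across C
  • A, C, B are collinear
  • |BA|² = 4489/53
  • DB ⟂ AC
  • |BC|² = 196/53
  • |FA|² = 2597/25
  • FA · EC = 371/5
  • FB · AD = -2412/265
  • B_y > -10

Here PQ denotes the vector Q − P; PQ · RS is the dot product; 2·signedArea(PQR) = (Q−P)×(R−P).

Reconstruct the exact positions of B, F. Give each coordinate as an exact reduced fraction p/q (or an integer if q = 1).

B = (363/53, -502/53)
F = (39/5, -46/5)

1. B_x = 363/53  [A, C, B are collinear ∩ DB ⟂ AC]
2. B_y = -502/53  [A, C, B are collinear ∩ DB ⟂ AC]
   → B = (363/53, -502/53)
3. F_x = 39/5  [FB · AD = -2412/265 ∩ FA · EC = 371/5]
4. F_y = -46/5  [FB · AD = -2412/265 ∩ FA · EC = 371/5]
   → F = (39/5, -46/5)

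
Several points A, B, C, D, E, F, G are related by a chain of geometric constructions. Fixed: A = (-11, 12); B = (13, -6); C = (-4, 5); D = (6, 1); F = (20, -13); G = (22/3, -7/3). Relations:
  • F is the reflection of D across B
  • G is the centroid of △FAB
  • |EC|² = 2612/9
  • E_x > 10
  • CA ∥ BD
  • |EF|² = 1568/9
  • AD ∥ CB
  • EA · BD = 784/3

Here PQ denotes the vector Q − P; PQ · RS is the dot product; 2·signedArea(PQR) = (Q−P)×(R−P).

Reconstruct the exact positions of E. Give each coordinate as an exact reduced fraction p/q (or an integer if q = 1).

E = (32/3, -11/3)

1. E_x = 32/3  [line 7·x + -7·y + -301/3 = 0 ∩ |EF|² = 1568/9]
2. E_y = -11/3  [line 7·x + -7·y + -301/3 = 0 ∩ |EF|² = 1568/9]
   → E = (32/3, -11/3)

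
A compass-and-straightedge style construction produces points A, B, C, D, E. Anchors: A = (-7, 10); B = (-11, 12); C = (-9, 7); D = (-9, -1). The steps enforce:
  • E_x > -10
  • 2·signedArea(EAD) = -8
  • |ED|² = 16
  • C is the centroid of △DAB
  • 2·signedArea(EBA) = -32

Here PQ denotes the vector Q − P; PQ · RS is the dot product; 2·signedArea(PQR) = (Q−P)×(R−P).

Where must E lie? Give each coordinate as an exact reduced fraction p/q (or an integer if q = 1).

E = (-9, 3)

1. E_x = -9  [2·signedArea(EAD) = -8 ∩ 2·signedArea(EBA) = -32]
2. E_y = 3  [2·signedArea(EAD) = -8 ∩ 2·signedArea(EBA) = -32]
   → E = (-9, 3)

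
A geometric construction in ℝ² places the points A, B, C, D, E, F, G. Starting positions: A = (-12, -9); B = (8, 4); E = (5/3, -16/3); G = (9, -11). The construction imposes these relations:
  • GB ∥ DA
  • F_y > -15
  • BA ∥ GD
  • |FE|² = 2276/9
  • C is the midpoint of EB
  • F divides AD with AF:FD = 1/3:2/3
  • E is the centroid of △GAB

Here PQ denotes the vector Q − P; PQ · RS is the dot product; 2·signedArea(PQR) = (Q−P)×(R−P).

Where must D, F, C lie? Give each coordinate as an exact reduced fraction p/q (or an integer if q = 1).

1. D_x = -11  [GB ∥ DA ∩ BA ∥ GD]
2. D_y = -24  [GB ∥ DA ∩ BA ∥ GD]
   → D = (-11, -24)
3. F_x = -35/3  [F divides AD with AF:FD = 1/3:2/3]
4. F_y = -14  [F divides AD with AF:FD = 1/3:2/3]
   → F = (-35/3, -14)
5. C_x = 29/6  [C is the midpoint of EB]
6. C_y = -2/3  [C is the midpoint of EB]
   → C = (29/6, -2/3)

C = (29/6, -2/3)
D = (-11, -24)
F = (-35/3, -14)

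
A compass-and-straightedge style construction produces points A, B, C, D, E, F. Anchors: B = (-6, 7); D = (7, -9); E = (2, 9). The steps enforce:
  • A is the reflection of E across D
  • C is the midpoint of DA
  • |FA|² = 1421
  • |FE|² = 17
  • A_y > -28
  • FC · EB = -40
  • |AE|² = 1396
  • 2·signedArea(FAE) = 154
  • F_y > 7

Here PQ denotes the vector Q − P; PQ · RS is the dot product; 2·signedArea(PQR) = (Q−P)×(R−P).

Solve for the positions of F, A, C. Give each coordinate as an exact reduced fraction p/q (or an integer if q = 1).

A = (12, -27)
C = (19/2, -18)
F = (-2, 8)

1. A_x = 12  [A is the reflection of E across D]
2. A_y = -27  [A is the reflection of E across D]
   → A = (12, -27)
3. C_x = 19/2  [C is the midpoint of DA]
4. C_y = -18  [C is the midpoint of DA]
   → C = (19/2, -18)
5. F_x = -2  [FC · EB = -40 ∩ 2·signedArea(FAE) = 154]
6. F_y = 8  [FC · EB = -40 ∩ 2·signedArea(FAE) = 154]
   → F = (-2, 8)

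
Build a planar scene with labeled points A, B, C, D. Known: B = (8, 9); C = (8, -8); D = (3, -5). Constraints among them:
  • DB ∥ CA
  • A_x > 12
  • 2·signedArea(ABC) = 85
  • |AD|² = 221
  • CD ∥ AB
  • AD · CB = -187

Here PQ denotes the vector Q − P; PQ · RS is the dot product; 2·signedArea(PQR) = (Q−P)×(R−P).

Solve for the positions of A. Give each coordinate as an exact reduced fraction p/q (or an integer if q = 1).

A = (13, 6)

1. A_x = 13  [CD ∥ AB ∩ DB ∥ CA]
2. A_y = 6  [CD ∥ AB ∩ DB ∥ CA]
   → A = (13, 6)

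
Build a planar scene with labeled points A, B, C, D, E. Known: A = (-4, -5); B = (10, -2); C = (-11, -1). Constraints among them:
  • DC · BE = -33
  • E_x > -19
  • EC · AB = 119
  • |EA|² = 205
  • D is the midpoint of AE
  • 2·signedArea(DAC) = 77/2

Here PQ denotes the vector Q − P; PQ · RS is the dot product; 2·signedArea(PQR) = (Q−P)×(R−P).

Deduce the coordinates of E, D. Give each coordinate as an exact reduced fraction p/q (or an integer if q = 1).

1. E_x = -18  [line -14·x + -3·y + -276 = 0 ∩ |EA|² = 205]
2. E_y = -8  [line -14·x + -3·y + -276 = 0 ∩ |EA|² = 205]
   → E = (-18, -8)
3. D_x = -11  [D is the midpoint of AE]
4. D_y = -13/2  [D is the midpoint of AE]
   → D = (-11, -13/2)

D = (-11, -13/2)
E = (-18, -8)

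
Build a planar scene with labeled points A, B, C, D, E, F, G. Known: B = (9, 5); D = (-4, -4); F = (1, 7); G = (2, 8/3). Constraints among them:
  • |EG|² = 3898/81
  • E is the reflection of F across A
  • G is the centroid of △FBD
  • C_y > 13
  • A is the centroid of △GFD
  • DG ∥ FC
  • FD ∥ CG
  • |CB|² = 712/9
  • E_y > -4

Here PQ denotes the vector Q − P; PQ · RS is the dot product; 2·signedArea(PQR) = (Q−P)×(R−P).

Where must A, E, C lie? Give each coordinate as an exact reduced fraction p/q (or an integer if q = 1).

A = (-1/3, 17/9)
C = (7, 41/3)
E = (-5/3, -29/9)

1. A_x = -1/3  [A is the centroid of △GFD]
2. A_y = 17/9  [A is the centroid of △GFD]
   → A = (-1/3, 17/9)
3. E_x = -5/3  [E is the reflection of F across A]
4. E_y = -29/9  [E is the reflection of F across A]
   → E = (-5/3, -29/9)
5. C_x = 7  [FD ∥ CG ∩ DG ∥ FC]
6. C_y = 41/3  [FD ∥ CG ∩ DG ∥ FC]
   → C = (7, 41/3)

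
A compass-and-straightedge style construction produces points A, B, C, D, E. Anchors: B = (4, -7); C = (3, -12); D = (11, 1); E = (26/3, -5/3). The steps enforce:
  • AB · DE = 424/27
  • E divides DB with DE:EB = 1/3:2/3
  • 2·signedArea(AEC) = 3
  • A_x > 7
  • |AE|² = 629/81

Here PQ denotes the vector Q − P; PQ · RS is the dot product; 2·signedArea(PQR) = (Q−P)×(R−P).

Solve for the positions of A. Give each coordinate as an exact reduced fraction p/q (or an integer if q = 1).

1. A_x = 68/9  [AB · DE = 424/27 ∩ 2·signedArea(AEC) = 3]
2. A_y = -38/9  [AB · DE = 424/27 ∩ 2·signedArea(AEC) = 3]
   → A = (68/9, -38/9)

A = (68/9, -38/9)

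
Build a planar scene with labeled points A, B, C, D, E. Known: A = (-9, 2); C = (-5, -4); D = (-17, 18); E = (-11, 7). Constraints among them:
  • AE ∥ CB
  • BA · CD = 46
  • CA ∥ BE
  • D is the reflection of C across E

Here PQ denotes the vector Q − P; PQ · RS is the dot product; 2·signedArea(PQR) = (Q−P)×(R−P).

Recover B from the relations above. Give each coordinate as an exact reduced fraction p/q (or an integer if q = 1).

B = (-7, 1)

1. B_x = -7  [CA ∥ BE ∩ AE ∥ CB]
2. B_y = 1  [CA ∥ BE ∩ AE ∥ CB]
   → B = (-7, 1)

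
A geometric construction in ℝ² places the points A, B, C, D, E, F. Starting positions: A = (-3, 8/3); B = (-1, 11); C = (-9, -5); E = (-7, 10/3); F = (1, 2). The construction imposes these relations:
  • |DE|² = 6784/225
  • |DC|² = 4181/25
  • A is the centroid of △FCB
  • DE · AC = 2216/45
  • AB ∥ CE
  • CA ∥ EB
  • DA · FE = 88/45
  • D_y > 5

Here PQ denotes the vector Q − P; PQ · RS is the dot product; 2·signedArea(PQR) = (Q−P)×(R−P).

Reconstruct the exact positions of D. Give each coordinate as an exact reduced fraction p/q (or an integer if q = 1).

D = (-11/5, 6)

1. D_x = -11/5  [DA · FE = 88/45 ∩ DE · AC = 2216/45]
2. D_y = 6  [DA · FE = 88/45 ∩ DE · AC = 2216/45]
   → D = (-11/5, 6)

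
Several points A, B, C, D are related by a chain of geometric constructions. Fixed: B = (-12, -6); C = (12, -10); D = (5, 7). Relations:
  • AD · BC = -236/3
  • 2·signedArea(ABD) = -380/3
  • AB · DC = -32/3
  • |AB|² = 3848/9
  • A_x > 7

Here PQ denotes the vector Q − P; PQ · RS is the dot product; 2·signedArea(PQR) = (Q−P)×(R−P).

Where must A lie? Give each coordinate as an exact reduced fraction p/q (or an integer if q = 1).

A = (22/3, 4/3)

1. A_x = 22/3  [AD · BC = -236/3 ∩ 2·signedArea(ABD) = -380/3]
2. A_y = 4/3  [AD · BC = -236/3 ∩ 2·signedArea(ABD) = -380/3]
   → A = (22/3, 4/3)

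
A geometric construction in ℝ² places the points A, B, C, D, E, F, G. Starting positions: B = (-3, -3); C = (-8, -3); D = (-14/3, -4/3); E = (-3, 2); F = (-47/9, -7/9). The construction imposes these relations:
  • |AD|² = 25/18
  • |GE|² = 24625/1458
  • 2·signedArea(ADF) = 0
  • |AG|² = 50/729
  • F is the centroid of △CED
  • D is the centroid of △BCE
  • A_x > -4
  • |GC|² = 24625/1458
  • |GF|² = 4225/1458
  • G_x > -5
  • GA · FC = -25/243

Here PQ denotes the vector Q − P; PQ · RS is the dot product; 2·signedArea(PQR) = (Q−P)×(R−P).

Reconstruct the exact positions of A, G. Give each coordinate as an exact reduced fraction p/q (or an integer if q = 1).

A = (-23/6, -13/6)
G = (-217/54, -107/54)

1. A_x = -23/6  [line -5/9·x + -5/9·y + -10/3 = 0 ∩ |AD|² = 25/18]
2. A_y = -13/6  [line -5/9·x + -5/9·y + -10/3 = 0 ∩ |AD|² = 25/18]
   → A = (-23/6, -13/6)
3. G_x = -217/54  [line 25/9·x + 20/9·y + 7565/486 = 0 ∩ |GF|² = 4225/1458]
4. G_y = -107/54  [line 25/9·x + 20/9·y + 7565/486 = 0 ∩ |GF|² = 4225/1458]
   → G = (-217/54, -107/54)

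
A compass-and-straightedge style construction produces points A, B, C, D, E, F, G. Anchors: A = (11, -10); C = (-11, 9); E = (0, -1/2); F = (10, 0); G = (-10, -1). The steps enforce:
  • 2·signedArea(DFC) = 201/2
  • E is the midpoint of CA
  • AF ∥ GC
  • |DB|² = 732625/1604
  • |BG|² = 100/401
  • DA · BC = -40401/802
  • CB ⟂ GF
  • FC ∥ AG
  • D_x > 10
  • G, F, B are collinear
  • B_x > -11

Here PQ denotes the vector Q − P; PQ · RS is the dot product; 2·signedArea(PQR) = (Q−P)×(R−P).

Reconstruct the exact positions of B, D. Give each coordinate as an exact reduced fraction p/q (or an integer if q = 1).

1. B_x = -4210/401  [G, F, B are collinear ∩ CB ⟂ GF]
2. B_y = -411/401  [G, F, B are collinear ∩ CB ⟂ GF]
   → B = (-4210/401, -411/401)
3. D_x = 21/2  [2·signedArea(DFC) = 201/2 ∩ DA · BC = -40401/802]
4. D_y = -5  [2·signedArea(DFC) = 201/2 ∩ DA · BC = -40401/802]
   → D = (21/2, -5)

B = (-4210/401, -411/401)
D = (21/2, -5)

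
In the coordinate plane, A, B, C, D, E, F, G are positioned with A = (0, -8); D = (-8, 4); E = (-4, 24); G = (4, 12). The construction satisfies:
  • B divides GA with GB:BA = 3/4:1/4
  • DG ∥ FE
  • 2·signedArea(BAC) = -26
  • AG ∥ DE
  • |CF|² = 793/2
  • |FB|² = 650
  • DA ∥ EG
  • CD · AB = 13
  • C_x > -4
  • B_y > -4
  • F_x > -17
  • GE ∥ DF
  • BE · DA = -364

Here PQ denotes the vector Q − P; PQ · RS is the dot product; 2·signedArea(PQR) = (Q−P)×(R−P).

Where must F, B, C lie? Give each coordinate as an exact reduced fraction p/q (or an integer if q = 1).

B = (1, -3)
C = (-7/2, 1/2)
F = (-16, 16)

1. F_x = -16  [DG ∥ FE ∩ GE ∥ DF]
2. F_y = 16  [DG ∥ FE ∩ GE ∥ DF]
   → F = (-16, 16)
3. B_x = 1  [B divides GA with GB:BA = 3/4:1/4]
4. B_y = -3  [B divides GA with GB:BA = 3/4:1/4]
   → B = (1, -3)
5. C_x = -7/2  [CD · AB = 13 ∩ 2·signedArea(BAC) = -26]
6. C_y = 1/2  [CD · AB = 13 ∩ 2·signedArea(BAC) = -26]
   → C = (-7/2, 1/2)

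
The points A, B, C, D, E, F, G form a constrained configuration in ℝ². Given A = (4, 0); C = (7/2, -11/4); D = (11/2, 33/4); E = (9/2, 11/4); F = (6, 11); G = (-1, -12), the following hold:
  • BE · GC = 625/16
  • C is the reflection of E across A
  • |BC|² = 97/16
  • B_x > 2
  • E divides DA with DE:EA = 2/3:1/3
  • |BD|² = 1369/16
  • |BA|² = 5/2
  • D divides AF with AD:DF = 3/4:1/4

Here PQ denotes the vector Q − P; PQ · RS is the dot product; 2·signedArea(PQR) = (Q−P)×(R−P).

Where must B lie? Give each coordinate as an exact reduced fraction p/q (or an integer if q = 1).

B = (5/2, -1/2)

1. B_x = 5/2  [line -9/2·x + -37/4·y + 53/8 = 0 ∩ |BD|² = 1369/16]
2. B_y = -1/2  [line -9/2·x + -37/4·y + 53/8 = 0 ∩ |BD|² = 1369/16]
   → B = (5/2, -1/2)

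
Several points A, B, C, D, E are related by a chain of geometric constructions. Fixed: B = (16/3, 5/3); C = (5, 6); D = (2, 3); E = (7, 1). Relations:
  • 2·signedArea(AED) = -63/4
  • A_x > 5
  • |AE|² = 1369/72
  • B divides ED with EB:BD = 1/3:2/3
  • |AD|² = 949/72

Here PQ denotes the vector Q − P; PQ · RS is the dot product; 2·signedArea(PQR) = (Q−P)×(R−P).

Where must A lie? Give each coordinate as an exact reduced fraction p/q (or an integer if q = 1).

1. A_x = 61/12  [line -2·x + -5·y + 139/4 = 0 ∩ |AD|² = 949/72]
2. A_y = 59/12  [line -2·x + -5·y + 139/4 = 0 ∩ |AD|² = 949/72]
   → A = (61/12, 59/12)

A = (61/12, 59/12)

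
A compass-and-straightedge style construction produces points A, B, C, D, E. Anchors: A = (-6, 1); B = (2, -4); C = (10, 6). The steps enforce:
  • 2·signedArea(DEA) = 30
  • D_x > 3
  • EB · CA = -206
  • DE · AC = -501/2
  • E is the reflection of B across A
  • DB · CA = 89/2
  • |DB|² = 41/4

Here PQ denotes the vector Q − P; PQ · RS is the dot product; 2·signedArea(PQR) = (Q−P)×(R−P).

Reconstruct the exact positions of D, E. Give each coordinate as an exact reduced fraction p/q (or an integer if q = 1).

D = (4, -3/2)
E = (-14, 6)

1. E_x = -14  [E is the reflection of B across A]
2. E_y = 6  [E is the reflection of B across A]
   → E = (-14, 6)
3. D_x = 4  [DE · AC = -501/2 ∩ 2·signedArea(DEA) = 30]
4. D_y = -3/2  [DE · AC = -501/2 ∩ 2·signedArea(DEA) = 30]
   → D = (4, -3/2)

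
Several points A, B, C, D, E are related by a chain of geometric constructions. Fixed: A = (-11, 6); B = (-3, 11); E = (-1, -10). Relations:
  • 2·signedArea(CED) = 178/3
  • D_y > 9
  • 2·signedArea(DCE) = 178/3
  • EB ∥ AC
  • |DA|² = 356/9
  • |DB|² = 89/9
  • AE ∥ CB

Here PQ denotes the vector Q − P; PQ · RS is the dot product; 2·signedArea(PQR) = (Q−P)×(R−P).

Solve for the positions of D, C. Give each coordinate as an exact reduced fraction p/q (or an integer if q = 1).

C = (-13, 27)
D = (-17/3, 28/3)

1. C_x = -13  [AE ∥ CB ∩ EB ∥ AC]
2. C_y = 27  [AE ∥ CB ∩ EB ∥ AC]
   → C = (-13, 27)
3. D_x = -17/3  [line 37·x + 12·y + 293/3 = 0 ∩ |DA|² = 356/9]
4. D_y = 28/3  [line 37·x + 12·y + 293/3 = 0 ∩ |DA|² = 356/9]
   → D = (-17/3, 28/3)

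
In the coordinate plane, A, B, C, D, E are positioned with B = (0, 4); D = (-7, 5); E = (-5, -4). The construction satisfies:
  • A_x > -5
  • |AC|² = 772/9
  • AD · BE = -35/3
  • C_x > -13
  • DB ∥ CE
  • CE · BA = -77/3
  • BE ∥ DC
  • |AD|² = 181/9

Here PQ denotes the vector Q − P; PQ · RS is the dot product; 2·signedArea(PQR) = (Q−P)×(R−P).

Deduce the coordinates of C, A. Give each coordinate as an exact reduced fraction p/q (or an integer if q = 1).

A = (-4, 5/3)
C = (-12, -3)

1. C_x = -12  [DB ∥ CE ∩ BE ∥ DC]
2. C_y = -3  [DB ∥ CE ∩ BE ∥ DC]
   → C = (-12, -3)
3. A_x = -4  [AD · BE = -35/3 ∩ CE · BA = -77/3]
4. A_y = 5/3  [AD · BE = -35/3 ∩ CE · BA = -77/3]
   → A = (-4, 5/3)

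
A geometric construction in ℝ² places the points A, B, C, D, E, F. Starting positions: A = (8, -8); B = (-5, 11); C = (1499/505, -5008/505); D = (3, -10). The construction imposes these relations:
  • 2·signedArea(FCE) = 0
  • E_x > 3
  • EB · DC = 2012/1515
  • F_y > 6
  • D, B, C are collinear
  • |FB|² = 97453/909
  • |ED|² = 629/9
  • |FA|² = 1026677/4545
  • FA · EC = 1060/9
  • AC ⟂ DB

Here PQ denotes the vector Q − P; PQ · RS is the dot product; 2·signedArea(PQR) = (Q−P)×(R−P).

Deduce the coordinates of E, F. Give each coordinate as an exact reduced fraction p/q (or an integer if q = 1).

E = (11/3, -5/3)
F = (6613/1515, 9974/1515)

1. E_x = 11/3  [line 16/505·x + -42/505·y + -386/1515 = 0 ∩ |ED|² = 629/9]
2. E_y = -5/3  [line 16/505·x + -42/505·y + -386/1515 = 0 ∩ |ED|² = 629/9]
   → E = (11/3, -5/3)
3. F_x = 6613/1515  [2·signedArea(FCE) = 0 ∩ FA · EC = 1060/9]
4. F_y = 9974/1515  [2·signedArea(FCE) = 0 ∩ FA · EC = 1060/9]
   → F = (6613/1515, 9974/1515)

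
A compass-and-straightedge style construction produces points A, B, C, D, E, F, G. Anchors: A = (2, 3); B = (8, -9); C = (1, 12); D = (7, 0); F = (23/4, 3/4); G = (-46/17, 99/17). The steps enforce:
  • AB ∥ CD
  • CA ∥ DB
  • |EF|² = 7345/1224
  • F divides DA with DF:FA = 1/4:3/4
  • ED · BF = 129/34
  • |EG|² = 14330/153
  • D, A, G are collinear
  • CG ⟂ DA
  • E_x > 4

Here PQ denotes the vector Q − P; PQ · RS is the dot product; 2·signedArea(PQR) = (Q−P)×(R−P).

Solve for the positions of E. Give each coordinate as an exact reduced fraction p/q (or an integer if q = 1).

1. E_x = 209/51  [line 9/4·x + -39/4·y + -1329/68 = 0 ∩ |EG|² = 14330/153]
2. E_y = -18/17  [line 9/4·x + -39/4·y + -1329/68 = 0 ∩ |EG|² = 14330/153]
   → E = (209/51, -18/17)

E = (209/51, -18/17)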